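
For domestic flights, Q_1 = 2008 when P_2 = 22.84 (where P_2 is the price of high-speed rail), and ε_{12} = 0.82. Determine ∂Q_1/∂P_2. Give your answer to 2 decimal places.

ε = (∂Q_1/∂P_2)·(P_2/Q_1) ⇒ ∂Q_1/∂P_2 = ε·Q_1/P_2 = 0.82 × 2008/22.84 ≈ 72.09.

72.09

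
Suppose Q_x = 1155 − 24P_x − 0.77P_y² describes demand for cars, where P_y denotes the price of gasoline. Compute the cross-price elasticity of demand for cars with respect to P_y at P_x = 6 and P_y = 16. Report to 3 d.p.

At P_x = 6 and P_y = 16: Q_x = 813.88.
∂Q_x/∂P_y = -1.54P_y = -1.54(16) = -24.6400.
ε = (∂Q_x/∂P_y)(P_y/Q_x) = -24.6400 × (16/813.88) ≈ -0.484.
ε < 0: complements.

-0.484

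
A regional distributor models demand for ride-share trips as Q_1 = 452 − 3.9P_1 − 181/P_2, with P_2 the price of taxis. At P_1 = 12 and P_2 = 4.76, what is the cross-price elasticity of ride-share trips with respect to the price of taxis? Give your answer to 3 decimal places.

0.104

At P_1 = 12 and P_2 = 4.76: Q_1 = 367.175.
∂Q_1/∂P_2 = 181/P_2² = 7.9885.
ε = (∂Q_1/∂P_2)(P_2/Q_1) = 7.9885 × (4.76/367.175) ≈ 0.104.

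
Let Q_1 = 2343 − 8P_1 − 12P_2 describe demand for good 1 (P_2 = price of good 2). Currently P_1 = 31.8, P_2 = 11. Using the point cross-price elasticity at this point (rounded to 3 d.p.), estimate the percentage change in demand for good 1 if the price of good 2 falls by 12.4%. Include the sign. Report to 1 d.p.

At P_1 = 31.8, P_2 = 11: Q_1 = 1956.6.
∂Q_1/∂P_2 = -12.
ε = (∂Q_1/∂P_2)(P_2/Q_1) = -12.0000 × 11/1956.6 ≈ -0.067.
%ΔQ_1 ≈ ε × %ΔP_2 = -0.067 × (-12.4%) = 0.8%.

0.8%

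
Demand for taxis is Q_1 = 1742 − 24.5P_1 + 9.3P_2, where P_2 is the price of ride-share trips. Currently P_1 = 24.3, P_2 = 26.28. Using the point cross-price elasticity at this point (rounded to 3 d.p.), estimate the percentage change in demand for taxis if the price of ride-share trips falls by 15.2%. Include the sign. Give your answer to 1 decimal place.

At P_1 = 24.3, P_2 = 26.28: Q_1 = 1391.054.
∂Q_1/∂P_2 = 9.3.
ε = (∂Q_1/∂P_2)(P_2/Q_1) = 9.3000 × 26.28/1391.054 ≈ 0.176.
%ΔQ_1 ≈ ε × %ΔP_2 = 0.176 × (-15.2%) = -2.7%.

-2.7%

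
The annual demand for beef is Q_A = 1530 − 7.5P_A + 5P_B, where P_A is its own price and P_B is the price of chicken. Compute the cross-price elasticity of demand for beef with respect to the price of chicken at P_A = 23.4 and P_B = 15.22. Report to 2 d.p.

0.05

At P_A = 23.4 and P_B = 15.22: Q_A = 1430.6.
∂Q_A/∂P_B = 5.
ε = (∂Q_A/∂P_B)(P_B/Q_A) = 5 × (15.22/1430.6) ≈ 0.05.
Since ε > 0, beef and chicken are substitutes.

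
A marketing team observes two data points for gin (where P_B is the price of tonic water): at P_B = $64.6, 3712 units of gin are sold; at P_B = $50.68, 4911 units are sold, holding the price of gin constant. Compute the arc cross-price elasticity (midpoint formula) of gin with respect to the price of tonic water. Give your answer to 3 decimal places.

ΔQ_A = 4911 − 3712 = 1199; ΔP_B = 50.68 − 64.6 = -13.92.
Midpoints: Q̄_A = 4311.5, P̄_B = 57.64.
ε = (ΔQ_A/Q̄_A)/(ΔP_B/P̄_B) = (1199/4311.5)/(-13.92/57.64) ≈ -1.152.
ε < 0: gin and tonic water are complements.

-1.152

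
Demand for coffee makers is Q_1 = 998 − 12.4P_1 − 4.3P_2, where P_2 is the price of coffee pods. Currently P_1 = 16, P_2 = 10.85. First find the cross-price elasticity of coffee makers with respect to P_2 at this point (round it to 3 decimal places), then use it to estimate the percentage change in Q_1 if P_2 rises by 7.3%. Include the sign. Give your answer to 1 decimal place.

-0.5%

At P_1 = 16, P_2 = 10.85: Q_1 = 752.945.
∂Q_1/∂P_2 = -4.3.
ε = (∂Q_1/∂P_2)(P_2/Q_1) = -4.3000 × 10.85/752.945 ≈ -0.062.
%ΔQ_1 ≈ ε × %ΔP_2 = -0.062 × (7.3%) = -0.5%.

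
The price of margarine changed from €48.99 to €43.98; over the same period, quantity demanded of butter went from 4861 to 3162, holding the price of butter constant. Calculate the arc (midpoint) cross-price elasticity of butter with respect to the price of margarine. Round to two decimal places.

3.93

ΔQ_A = 3162 − 4861 = -1699; ΔP_B = 43.98 − 48.99 = -5.01.
Midpoints: Q̄_A = 4011.5, P̄_B = 46.48.
ε = (ΔQ_A/Q̄_A)/(ΔP_B/P̄_B) = (-1699/4011.5)/(-5.01/46.48) ≈ 3.93.
ε > 0: butter and margarine are substitutes.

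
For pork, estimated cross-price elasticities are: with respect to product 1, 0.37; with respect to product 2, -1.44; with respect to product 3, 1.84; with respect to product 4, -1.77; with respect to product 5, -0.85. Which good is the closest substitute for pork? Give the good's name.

product 3

Substitutes have ε > 0. Among the positive values, 1.84 (product 3) is largest.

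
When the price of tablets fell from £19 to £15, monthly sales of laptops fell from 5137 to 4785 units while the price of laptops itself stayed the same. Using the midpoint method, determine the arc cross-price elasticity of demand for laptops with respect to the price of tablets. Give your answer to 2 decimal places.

ΔQ_A = 4785 − 5137 = -352; ΔP_B = 15 − 19 = -4.
Midpoints: Q̄_A = 4961.0, P̄_B = 17.00.
ε = (ΔQ_A/Q̄_A)/(ΔP_B/P̄_B) = (-352/4961.0)/(-4/17.00) ≈ 0.30.
ε > 0: laptops and tablets are substitutes.

0.30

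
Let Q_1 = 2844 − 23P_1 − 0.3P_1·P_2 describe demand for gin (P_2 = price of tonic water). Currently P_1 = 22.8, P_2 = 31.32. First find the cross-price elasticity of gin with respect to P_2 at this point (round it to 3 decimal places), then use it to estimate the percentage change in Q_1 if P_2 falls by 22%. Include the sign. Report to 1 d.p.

2.2%

At P_1 = 22.8, P_2 = 31.32: Q_1 = 2105.371.
∂Q_1/∂P_2 = -0.3P_1 = -6.8400.
ε = (∂Q_1/∂P_2)(P_2/Q_1) = -6.8400 × 31.32/2105.371 ≈ -0.102.
%ΔQ_1 ≈ ε × %ΔP_2 = -0.102 × (-22%) = 2.2%.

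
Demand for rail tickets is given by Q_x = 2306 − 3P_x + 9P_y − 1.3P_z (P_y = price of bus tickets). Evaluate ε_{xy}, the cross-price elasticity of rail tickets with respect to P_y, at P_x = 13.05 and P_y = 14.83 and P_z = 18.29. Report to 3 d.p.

0.056

At P_x = 13.05 and P_y = 14.83 and P_z = 18.29: Q_x = 2376.543.
∂Q_x/∂P_y = 9.
ε = (∂Q_x/∂P_y)(P_y/Q_x) = 9 × (14.83/2376.543) ≈ 0.056.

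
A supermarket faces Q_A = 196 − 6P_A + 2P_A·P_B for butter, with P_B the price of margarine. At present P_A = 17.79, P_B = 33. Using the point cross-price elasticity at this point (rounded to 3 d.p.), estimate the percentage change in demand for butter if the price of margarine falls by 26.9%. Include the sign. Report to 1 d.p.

At P_A = 17.79, P_B = 33: Q_A = 1263.4.
∂Q_A/∂P_B = 2P_A = 35.5800.
ε = (∂Q_A/∂P_B)(P_B/Q_A) = 35.5800 × 33/1263.4 ≈ 0.929.
%ΔQ_A ≈ ε × %ΔP_B = 0.929 × (-26.9%) = -25.0%.

-25.0%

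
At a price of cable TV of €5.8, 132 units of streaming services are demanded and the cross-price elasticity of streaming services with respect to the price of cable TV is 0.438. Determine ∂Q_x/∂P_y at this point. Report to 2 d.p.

9.97

ε = (∂Q_x/∂P_y)·(P_y/Q_x) ⇒ ∂Q_x/∂P_y = ε·Q_x/P_y = 0.438 × 132/5.8 ≈ 9.97.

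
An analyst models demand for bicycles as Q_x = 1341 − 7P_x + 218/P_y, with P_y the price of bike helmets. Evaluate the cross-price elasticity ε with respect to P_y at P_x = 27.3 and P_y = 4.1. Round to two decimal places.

At P_x = 27.3 and P_y = 4.1: Q_x = 1203.071.
∂Q_x/∂P_y = −218/P_y² = -12.9685.
ε = (∂Q_x/∂P_y)(P_y/Q_x) = -12.9685 × (4.1/1203.071) ≈ -0.04.
ε < 0: complements.

-0.04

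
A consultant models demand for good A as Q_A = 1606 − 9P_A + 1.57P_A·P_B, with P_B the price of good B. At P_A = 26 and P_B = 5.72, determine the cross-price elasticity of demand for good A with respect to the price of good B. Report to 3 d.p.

At P_A = 26 and P_B = 5.72: Q_A = 1605.490.
∂Q_A/∂P_B = 1.57P_A = 1.57(26) = 40.8200.
ε = (∂Q_A/∂P_B)(P_B/Q_A) = 40.8200 × (5.72/1605.490) ≈ 0.145.

0.145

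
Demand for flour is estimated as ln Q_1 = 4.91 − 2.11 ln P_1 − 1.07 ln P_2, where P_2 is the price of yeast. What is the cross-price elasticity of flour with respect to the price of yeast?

In a log-linear (constant-elasticity) demand function, the coefficient on ln P_2 is the cross-price elasticity.
ε = -1.07. Negative, so flour and yeast are complements.

-1.07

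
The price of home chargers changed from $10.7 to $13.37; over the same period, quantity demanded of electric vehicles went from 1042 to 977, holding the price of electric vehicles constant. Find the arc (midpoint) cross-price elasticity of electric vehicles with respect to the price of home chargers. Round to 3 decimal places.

-0.290

ΔQ_A = 977 − 1042 = -65; ΔP_B = 13.37 − 10.7 = 2.67.
Midpoints: Q̄_A = 1009.5, P̄_B = 12.04.
ε = (ΔQ_A/Q̄_A)/(ΔP_B/P̄_B) = (-65/1009.5)/(2.67/12.04) ≈ -0.290.
ε < 0: electric vehicles and home chargers are complements.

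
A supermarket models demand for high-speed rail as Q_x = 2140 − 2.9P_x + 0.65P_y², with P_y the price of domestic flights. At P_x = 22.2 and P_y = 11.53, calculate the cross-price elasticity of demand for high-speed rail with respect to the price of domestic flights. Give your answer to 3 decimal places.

0.080

At P_x = 22.2 and P_y = 11.53: Q_x = 2162.032.
∂Q_x/∂P_y = 1.3P_y = 1.3(11.53) = 14.9890.
ε = (∂Q_x/∂P_y)(P_y/Q_x) = 14.9890 × (11.53/2162.032) ≈ 0.080.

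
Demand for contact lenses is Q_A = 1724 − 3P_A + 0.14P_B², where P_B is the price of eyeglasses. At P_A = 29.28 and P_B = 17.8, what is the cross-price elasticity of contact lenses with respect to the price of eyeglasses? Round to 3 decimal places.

0.053

At P_A = 29.28 and P_B = 17.8: Q_A = 1680.518.
∂Q_A/∂P_B = 0.28P_B = 0.28(17.8) = 4.9840.
ε = (∂Q_A/∂P_B)(P_B/Q_A) = 4.9840 × (17.8/1680.518) ≈ 0.053.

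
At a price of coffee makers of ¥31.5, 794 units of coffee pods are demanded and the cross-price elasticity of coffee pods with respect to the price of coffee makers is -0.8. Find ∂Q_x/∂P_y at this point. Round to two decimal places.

-20.17

ε = (∂Q_x/∂P_y)·(P_y/Q_x) ⇒ ∂Q_x/∂P_y = ε·Q_x/P_y = -0.8 × 794/31.5 ≈ -20.17.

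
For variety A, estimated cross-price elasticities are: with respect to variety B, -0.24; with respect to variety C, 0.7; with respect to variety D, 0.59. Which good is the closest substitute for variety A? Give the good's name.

Substitutes have ε > 0. Among the positive values, 0.7 (variety C) is largest.

variety C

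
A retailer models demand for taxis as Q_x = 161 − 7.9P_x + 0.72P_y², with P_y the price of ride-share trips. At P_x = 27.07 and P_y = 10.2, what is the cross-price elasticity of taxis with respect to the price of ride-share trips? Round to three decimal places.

6.793

At P_x = 27.07 and P_y = 10.2: Q_x = 22.056.
∂Q_x/∂P_y = 1.44P_y = 1.44(10.2) = 14.6880.
ε = (∂Q_x/∂P_y)(P_y/Q_x) = 14.6880 × (10.2/22.056) ≈ 6.793.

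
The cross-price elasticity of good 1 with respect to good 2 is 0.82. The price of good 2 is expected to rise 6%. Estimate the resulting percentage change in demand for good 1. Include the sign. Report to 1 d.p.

%ΔQ ≈ ε × %ΔP of good 2 = 0.82 × (6%) = 4.9%.

4.9%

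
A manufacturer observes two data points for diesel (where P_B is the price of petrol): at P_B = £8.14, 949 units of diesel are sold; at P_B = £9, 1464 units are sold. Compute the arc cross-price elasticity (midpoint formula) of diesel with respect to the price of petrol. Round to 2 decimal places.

4.25

ΔQ_A = 1464 − 949 = 515; ΔP_B = 9 − 8.14 = 0.86.
Midpoints: Q̄_A = 1206.5, P̄_B = 8.57.
ε = (ΔQ_A/Q̄_A)/(ΔP_B/P̄_B) = (515/1206.5)/(0.86/8.57) ≈ 4.25.
ε > 0: diesel and petrol are substitutes.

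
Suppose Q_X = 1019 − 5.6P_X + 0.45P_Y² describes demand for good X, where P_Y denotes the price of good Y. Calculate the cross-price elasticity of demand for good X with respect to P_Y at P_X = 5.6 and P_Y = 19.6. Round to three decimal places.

0.298

At P_X = 5.6 and P_Y = 19.6: Q_X = 1160.512.
∂Q_X/∂P_Y = 0.9P_Y = 0.9(19.6) = 17.6400.
ε = (∂Q_X/∂P_Y)(P_Y/Q_X) = 17.6400 × (19.6/1160.512) ≈ 0.298.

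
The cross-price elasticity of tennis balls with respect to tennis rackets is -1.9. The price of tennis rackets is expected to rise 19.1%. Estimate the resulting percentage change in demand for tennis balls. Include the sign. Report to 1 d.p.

-36.3%

%ΔQ ≈ ε × %ΔP of tennis rackets = -1.9 × (19.1%) = -36.3%.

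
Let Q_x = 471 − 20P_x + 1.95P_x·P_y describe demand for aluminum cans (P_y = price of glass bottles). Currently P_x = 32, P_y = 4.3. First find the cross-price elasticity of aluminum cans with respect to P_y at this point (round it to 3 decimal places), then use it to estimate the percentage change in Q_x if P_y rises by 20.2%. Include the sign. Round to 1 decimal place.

At P_x = 32, P_y = 4.3: Q_x = 99.32.
∂Q_x/∂P_y = 1.95P_x = 62.4000.
ε = (∂Q_x/∂P_y)(P_y/Q_x) = 62.4000 × 4.3/99.32 ≈ 2.702.
%ΔQ_x ≈ ε × %ΔP_y = 2.702 × (20.2%) = 54.6%.

54.6%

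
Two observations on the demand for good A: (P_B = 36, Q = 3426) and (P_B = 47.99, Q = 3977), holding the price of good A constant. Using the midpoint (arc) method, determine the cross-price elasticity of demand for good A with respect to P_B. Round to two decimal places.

0.52

ΔQ_A = 3977 − 3426 = 551; ΔP_B = 47.99 − 36 = 11.99.
Midpoints: Q̄_A = 3701.5, P̄_B = 42.00.
ε = (ΔQ_A/Q̄_A)/(ΔP_B/P̄_B) = (551/3701.5)/(11.99/42.00) ≈ 0.52.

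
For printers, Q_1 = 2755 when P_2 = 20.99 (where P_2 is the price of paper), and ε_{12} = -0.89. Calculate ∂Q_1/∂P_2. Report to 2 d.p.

ε = (∂Q_1/∂P_2)·(P_2/Q_1) ⇒ ∂Q_1/∂P_2 = ε·Q_1/P_2 = -0.89 × 2755/20.99 ≈ -116.82.

-116.82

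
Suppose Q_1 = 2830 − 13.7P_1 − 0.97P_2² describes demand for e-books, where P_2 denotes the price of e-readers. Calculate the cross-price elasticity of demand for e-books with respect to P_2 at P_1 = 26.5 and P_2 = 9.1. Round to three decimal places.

At P_1 = 26.5 and P_2 = 9.1: Q_1 = 2386.624.
∂Q_1/∂P_2 = -1.94P_2 = -1.94(9.1) = -17.6540.
ε = (∂Q_1/∂P_2)(P_2/Q_1) = -17.6540 × (9.1/2386.624) ≈ -0.067.

-0.067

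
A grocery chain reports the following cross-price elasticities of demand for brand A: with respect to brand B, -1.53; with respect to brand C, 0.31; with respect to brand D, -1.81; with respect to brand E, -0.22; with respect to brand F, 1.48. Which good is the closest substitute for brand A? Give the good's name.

brand F

Substitutes have ε > 0. Among the positive values, 1.48 (brand F) is largest.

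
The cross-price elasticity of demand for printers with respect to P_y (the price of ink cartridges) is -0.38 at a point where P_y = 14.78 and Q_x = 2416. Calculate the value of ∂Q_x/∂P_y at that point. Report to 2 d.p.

ε = (∂Q_x/∂P_y)·(P_y/Q_x) ⇒ ∂Q_x/∂P_y = ε·Q_x/P_y = -0.38 × 2416/14.78 ≈ -62.12.

-62.12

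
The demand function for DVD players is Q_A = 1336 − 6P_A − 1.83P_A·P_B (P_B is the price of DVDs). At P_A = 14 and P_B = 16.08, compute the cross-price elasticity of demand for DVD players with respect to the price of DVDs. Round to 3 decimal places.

At P_A = 14 and P_B = 16.08: Q_A = 840.030.
∂Q_A/∂P_B = -1.83P_A = -1.83(14) = -25.6200.
ε = (∂Q_A/∂P_B)(P_B/Q_A) = -25.6200 × (16.08/840.030) ≈ -0.490.
ε < 0: complements.

-0.490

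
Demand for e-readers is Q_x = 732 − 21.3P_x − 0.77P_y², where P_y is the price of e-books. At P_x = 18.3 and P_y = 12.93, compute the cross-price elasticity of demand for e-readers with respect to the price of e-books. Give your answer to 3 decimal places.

At P_x = 18.3 and P_y = 12.93: Q_x = 213.478.
∂Q_x/∂P_y = -1.54P_y = -1.54(12.93) = -19.9122.
ε = (∂Q_x/∂P_y)(P_y/Q_x) = -19.9122 × (12.93/213.478) ≈ -1.206.
ε < 0: complements.

-1.206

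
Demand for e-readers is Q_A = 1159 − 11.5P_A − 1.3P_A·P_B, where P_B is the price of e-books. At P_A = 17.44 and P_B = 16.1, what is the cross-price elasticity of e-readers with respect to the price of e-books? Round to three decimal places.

At P_A = 17.44 and P_B = 16.1: Q_A = 593.421.
∂Q_A/∂P_B = -1.3P_A = -1.3(17.44) = -22.6720.
ε = (∂Q_A/∂P_B)(P_B/Q_A) = -22.6720 × (16.1/593.421) ≈ -0.615.
ε < 0: complements.

-0.615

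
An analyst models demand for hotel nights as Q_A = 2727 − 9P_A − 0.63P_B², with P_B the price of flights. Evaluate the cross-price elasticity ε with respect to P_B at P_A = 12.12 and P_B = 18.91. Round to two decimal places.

-0.19

At P_A = 12.12 and P_B = 18.91: Q_A = 2392.639.
∂Q_A/∂P_B = -1.26P_B = -1.26(18.91) = -23.8266.
ε = (∂Q_A/∂P_B)(P_B/Q_A) = -23.8266 × (18.91/2392.639) ≈ -0.19.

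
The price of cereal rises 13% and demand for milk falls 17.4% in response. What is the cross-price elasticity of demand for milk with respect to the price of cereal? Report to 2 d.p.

ε = (%ΔQ of milk) / (%ΔP of cereal) = (-17.4%) / (13%) ≈ -1.34.
Negative cross-price elasticity: complements.

-1.34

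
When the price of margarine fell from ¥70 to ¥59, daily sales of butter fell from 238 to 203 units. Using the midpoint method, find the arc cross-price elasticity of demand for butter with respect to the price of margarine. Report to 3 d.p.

0.931

ΔQ_A = 203 − 238 = -35; ΔP_B = 59 − 70 = -11.
Midpoints: Q̄_A = 220.5, P̄_B = 64.50.
ε = (ΔQ_A/Q̄_A)/(ΔP_B/P̄_B) = (-35/220.5)/(-11/64.50) ≈ 0.931.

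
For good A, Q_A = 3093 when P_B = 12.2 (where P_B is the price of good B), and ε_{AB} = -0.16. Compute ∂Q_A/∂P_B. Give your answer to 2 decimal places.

-40.56

ε = (∂Q_A/∂P_B)·(P_B/Q_A) ⇒ ∂Q_A/∂P_B = ε·Q_A/P_B = -0.16 × 3093/12.2 ≈ -40.56.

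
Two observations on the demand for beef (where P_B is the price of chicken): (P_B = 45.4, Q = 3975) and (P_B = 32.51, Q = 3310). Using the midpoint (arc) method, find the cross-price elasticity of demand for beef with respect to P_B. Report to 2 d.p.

0.55

ΔQ_A = 3310 − 3975 = -665; ΔP_B = 32.51 − 45.4 = -12.89.
Midpoints: Q̄_A = 3642.5, P̄_B = 38.95.
ε = (ΔQ_A/Q̄_A)/(ΔP_B/P̄_B) = (-665/3642.5)/(-12.89/38.95) ≈ 0.55.
ε > 0: beef and chicken are substitutes.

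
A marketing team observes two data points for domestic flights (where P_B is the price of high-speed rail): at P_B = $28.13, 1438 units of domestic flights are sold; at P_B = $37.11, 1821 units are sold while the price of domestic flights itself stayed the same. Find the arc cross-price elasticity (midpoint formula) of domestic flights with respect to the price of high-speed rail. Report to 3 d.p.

ΔQ_A = 1821 − 1438 = 383; ΔP_B = 37.11 − 28.13 = 8.98.
Midpoints: Q̄_A = 1629.5, P̄_B = 32.62.
ε = (ΔQ_A/Q̄_A)/(ΔP_B/P̄_B) = (383/1629.5)/(8.98/32.62) ≈ 0.854.

0.854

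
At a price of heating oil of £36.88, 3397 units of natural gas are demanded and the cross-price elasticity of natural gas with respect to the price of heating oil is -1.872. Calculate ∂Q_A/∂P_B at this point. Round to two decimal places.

ε = (∂Q_A/∂P_B)·(P_B/Q_A) ⇒ ∂Q_A/∂P_B = ε·Q_A/P_B = -1.872 × 3397/36.88 ≈ -172.43.

-172.43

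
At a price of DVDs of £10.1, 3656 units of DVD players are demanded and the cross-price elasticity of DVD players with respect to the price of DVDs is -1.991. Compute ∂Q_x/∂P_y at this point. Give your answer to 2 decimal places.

ε = (∂Q_x/∂P_y)·(P_y/Q_x) ⇒ ∂Q_x/∂P_y = ε·Q_x/P_y = -1.991 × 3656/10.1 ≈ -720.70.

-720.70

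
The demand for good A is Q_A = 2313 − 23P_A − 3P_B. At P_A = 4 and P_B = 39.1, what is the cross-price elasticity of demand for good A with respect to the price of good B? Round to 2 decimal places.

-0.06

At P_A = 4 and P_B = 39.1: Q_A = 2103.7.
∂Q_A/∂P_B = -3.
ε = (∂Q_A/∂P_B)(P_B/Q_A) = -3 × (39.1/2103.7) ≈ -0.06.
Since ε < 0, good A and good B are complements.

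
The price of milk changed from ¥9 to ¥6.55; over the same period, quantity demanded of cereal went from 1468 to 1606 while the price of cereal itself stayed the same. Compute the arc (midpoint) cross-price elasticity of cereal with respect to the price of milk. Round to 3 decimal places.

ΔQ_A = 1606 − 1468 = 138; ΔP_B = 6.55 − 9 = -2.45.
Midpoints: Q̄_A = 1537.0, P̄_B = 7.78.
ε = (ΔQ_A/Q̄_A)/(ΔP_B/P̄_B) = (138/1537.0)/(-2.45/7.78) ≈ -0.285.
ε < 0: cereal and milk are complements.

-0.285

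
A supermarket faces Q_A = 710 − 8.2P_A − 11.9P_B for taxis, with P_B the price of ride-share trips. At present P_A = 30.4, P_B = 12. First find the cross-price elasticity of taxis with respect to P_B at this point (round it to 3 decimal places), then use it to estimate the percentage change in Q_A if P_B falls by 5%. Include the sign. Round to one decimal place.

2.2%

At P_A = 30.4, P_B = 12: Q_A = 317.92.
∂Q_A/∂P_B = -11.9.
ε = (∂Q_A/∂P_B)(P_B/Q_A) = -11.9000 × 12/317.92 ≈ -0.449.
%ΔQ_A ≈ ε × %ΔP_B = -0.449 × (-5%) = 2.2%.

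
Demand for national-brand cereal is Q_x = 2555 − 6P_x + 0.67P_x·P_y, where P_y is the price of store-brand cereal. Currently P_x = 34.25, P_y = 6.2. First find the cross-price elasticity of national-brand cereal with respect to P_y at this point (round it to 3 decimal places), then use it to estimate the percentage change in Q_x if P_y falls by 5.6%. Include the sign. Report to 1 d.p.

At P_x = 34.25, P_y = 6.2: Q_x = 2491.774.
∂Q_x/∂P_y = 0.67P_x = 22.9475.
ε = (∂Q_x/∂P_y)(P_y/Q_x) = 22.9475 × 6.2/2491.774 ≈ 0.057.
%ΔQ_x ≈ ε × %ΔP_y = 0.057 × (-5.6%) = -0.3%.

-0.3%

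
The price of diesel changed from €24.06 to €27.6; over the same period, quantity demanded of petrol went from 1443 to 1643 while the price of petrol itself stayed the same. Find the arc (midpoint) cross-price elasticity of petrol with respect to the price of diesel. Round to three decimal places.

0.946

ΔQ_A = 1643 − 1443 = 200; ΔP_B = 27.6 − 24.06 = 3.54.
Midpoints: Q̄_A = 1543.0, P̄_B = 25.83.
ε = (ΔQ_A/Q̄_A)/(ΔP_B/P̄_B) = (200/1543.0)/(3.54/25.83) ≈ 0.946.
ε > 0: petrol and diesel are substitutes.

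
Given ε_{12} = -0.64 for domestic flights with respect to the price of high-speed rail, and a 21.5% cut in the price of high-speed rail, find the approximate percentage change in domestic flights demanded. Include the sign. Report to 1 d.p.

13.8%

%ΔQ ≈ ε × %ΔP of high-speed rail = -0.64 × (-21.5%) = 13.8%.
Demand for domestic flights rises by about 13.8%.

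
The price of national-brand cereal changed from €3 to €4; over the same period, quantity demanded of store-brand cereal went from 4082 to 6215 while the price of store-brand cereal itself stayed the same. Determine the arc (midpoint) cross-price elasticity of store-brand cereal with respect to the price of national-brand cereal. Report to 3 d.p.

ΔQ_A = 6215 − 4082 = 2133; ΔP_B = 4 − 3 = 1.
Midpoints: Q̄_A = 5148.5, P̄_B = 3.50.
ε = (ΔQ_A/Q̄_A)/(ΔP_B/P̄_B) = (2133/5148.5)/(1/3.50) ≈ 1.450.

1.450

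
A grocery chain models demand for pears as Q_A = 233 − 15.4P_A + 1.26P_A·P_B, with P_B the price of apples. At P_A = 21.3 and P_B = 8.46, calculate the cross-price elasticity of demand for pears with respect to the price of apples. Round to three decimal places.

At P_A = 21.3 and P_B = 8.46: Q_A = 132.029.
∂Q_A/∂P_B = 1.26P_A = 1.26(21.3) = 26.8380.
ε = (∂Q_A/∂P_B)(P_B/Q_A) = 26.8380 × (8.46/132.029) ≈ 1.720.

1.720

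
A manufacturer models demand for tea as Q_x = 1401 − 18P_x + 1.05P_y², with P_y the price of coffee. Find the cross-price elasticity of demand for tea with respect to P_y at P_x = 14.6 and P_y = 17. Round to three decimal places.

0.421

At P_x = 14.6 and P_y = 17: Q_x = 1441.65.
∂Q_x/∂P_y = 2.1P_y = 2.1(17) = 35.7000.
ε = (∂Q_x/∂P_y)(P_y/Q_x) = 35.7000 × (17/1441.65) ≈ 0.421.
ε > 0: substitutes.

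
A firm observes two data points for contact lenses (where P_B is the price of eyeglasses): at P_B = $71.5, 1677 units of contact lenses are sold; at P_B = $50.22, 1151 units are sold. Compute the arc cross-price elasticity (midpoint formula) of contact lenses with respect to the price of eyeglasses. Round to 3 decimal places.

1.064

ΔQ_A = 1151 − 1677 = -526; ΔP_B = 50.22 − 71.5 = -21.28.
Midpoints: Q̄_A = 1414.0, P̄_B = 60.86.
ε = (ΔQ_A/Q̄_A)/(ΔP_B/P̄_B) = (-526/1414.0)/(-21.28/60.86) ≈ 1.064.
ε > 0: contact lenses and eyeglasses are substitutes.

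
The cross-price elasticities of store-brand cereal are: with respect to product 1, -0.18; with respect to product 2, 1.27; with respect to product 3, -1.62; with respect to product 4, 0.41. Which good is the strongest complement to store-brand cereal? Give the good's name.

Complements have ε < 0. The most negative value is -1.62 (product 3).

product 3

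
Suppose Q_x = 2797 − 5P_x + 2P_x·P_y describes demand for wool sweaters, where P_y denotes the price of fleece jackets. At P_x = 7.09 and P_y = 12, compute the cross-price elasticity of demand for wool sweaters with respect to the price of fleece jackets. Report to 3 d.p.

At P_x = 7.09 and P_y = 12: Q_x = 2931.71.
∂Q_x/∂P_y = 2P_x = 2(7.09) = 14.1800.
ε = (∂Q_x/∂P_y)(P_y/Q_x) = 14.1800 × (12/2931.71) ≈ 0.058.
ε > 0: substitutes.

0.058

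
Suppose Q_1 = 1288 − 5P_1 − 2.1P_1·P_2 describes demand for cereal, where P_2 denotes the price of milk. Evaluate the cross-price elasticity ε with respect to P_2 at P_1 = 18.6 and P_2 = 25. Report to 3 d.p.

-4.469

At P_1 = 18.6 and P_2 = 25: Q_1 = 218.5.
∂Q_1/∂P_2 = -2.1P_1 = -2.1(18.6) = -39.0600.
ε = (∂Q_1/∂P_2)(P_2/Q_1) = -39.0600 × (25/218.5) ≈ -4.469.
ε < 0: complements.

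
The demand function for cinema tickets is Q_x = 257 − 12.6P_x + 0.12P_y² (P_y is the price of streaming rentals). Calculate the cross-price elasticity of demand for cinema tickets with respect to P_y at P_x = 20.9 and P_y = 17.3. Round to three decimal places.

At P_x = 20.9 and P_y = 17.3: Q_x = 29.575.
∂Q_x/∂P_y = 0.24P_y = 0.24(17.3) = 4.1520.
ε = (∂Q_x/∂P_y)(P_y/Q_x) = 4.1520 × (17.3/29.575) ≈ 2.429.

2.429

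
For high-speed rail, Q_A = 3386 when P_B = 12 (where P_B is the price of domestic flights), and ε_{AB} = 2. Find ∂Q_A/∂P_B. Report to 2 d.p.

564.33

ε = (∂Q_A/∂P_B)·(P_B/Q_A) ⇒ ∂Q_A/∂P_B = ε·Q_A/P_B = 2 × 3386/12 ≈ 564.33.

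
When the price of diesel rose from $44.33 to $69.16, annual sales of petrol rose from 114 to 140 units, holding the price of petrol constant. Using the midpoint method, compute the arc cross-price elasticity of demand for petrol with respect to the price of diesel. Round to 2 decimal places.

0.47

ΔQ_A = 140 − 114 = 26; ΔP_B = 69.16 − 44.33 = 24.83.
Midpoints: Q̄_A = 127.0, P̄_B = 56.74.
ε = (ΔQ_A/Q̄_A)/(ΔP_B/P̄_B) = (26/127.0)/(24.83/56.74) ≈ 0.47.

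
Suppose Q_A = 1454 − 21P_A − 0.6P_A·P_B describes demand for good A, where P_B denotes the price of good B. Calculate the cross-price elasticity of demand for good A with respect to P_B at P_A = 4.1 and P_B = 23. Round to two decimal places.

-0.04

At P_A = 4.1 and P_B = 23: Q_A = 1311.32.
∂Q_A/∂P_B = -0.6P_A = -0.6(4.1) = -2.4600.
ε = (∂Q_A/∂P_B)(P_B/Q_A) = -2.4600 × (23/1311.32) ≈ -0.04.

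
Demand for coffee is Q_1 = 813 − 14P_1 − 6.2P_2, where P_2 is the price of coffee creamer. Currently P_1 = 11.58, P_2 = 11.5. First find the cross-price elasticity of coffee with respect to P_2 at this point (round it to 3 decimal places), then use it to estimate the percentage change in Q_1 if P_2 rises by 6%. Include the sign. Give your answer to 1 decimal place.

-0.7%

At P_1 = 11.58, P_2 = 11.5: Q_1 = 579.58.
∂Q_1/∂P_2 = -6.2.
ε = (∂Q_1/∂P_2)(P_2/Q_1) = -6.2000 × 11.5/579.58 ≈ -0.123.
%ΔQ_1 ≈ ε × %ΔP_2 = -0.123 × (6%) = -0.7%.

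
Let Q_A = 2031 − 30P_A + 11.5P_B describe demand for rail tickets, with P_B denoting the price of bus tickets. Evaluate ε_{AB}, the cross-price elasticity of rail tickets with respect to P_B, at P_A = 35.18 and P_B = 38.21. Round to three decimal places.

0.311

At P_A = 35.18 and P_B = 38.21: Q_A = 1415.015.
∂Q_A/∂P_B = 11.5.
ε = (∂Q_A/∂P_B)(P_B/Q_A) = 11.5 × (38.21/1415.015) ≈ 0.311.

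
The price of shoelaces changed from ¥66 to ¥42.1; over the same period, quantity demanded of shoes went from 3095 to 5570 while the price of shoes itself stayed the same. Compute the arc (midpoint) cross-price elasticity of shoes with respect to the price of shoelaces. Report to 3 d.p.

ΔQ_A = 5570 − 3095 = 2475; ΔP_B = 42.1 − 66 = -23.9.
Midpoints: Q̄_A = 4332.5, P̄_B = 54.05.
ε = (ΔQ_A/Q̄_A)/(ΔP_B/P̄_B) = (2475/4332.5)/(-23.9/54.05) ≈ -1.292.
ε < 0: shoes and shoelaces are complements.

-1.292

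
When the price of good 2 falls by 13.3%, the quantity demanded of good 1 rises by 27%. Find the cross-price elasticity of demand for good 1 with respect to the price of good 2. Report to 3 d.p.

-2.030

ε = (%ΔQ of good 1) / (%ΔP of good 2) = (27%) / (-13.3%) ≈ -2.030.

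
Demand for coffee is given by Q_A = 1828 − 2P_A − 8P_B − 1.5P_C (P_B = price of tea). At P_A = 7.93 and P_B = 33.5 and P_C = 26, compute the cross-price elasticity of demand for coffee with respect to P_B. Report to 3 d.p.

At P_A = 7.93 and P_B = 33.5 and P_C = 26: Q_A = 1505.14.
∂Q_A/∂P_B = -8.
ε = (∂Q_A/∂P_B)(P_B/Q_A) = -8 × (33.5/1505.14) ≈ -0.178.
Since ε < 0, coffee and tea are complements.

-0.178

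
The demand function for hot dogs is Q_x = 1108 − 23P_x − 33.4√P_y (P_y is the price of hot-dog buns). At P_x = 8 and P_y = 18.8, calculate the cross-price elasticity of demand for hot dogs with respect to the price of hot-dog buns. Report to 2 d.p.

-0.09

At P_x = 8 and P_y = 18.8: Q_x = 779.181.
∂Q_x/∂P_y = -33.4/(2√P_y) = -33.4/(2√18.8) = -3.8516.
ε = (∂Q_x/∂P_y)(P_y/Q_x) = -3.8516 × (18.8/779.181) ≈ -0.09.
ε < 0: complements.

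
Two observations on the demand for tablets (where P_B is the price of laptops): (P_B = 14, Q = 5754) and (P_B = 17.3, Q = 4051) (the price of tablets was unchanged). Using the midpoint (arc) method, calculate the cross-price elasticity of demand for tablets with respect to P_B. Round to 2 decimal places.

ΔQ_A = 4051 − 5754 = -1703; ΔP_B = 17.3 − 14 = 3.3.
Midpoints: Q̄_A = 4902.5, P̄_B = 15.65.
ε = (ΔQ_A/Q̄_A)/(ΔP_B/P̄_B) = (-1703/4902.5)/(3.3/15.65) ≈ -1.65.

-1.65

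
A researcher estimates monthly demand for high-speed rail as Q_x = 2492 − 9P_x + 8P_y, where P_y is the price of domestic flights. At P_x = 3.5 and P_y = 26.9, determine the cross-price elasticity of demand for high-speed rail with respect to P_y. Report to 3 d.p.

0.080

At P_x = 3.5 and P_y = 26.9: Q_x = 2675.7.
∂Q_x/∂P_y = 8.
ε = (∂Q_x/∂P_y)(P_y/Q_x) = 8 × (26.9/2675.7) ≈ 0.080.
Since ε > 0, high-speed rail and domestic flights are substitutes.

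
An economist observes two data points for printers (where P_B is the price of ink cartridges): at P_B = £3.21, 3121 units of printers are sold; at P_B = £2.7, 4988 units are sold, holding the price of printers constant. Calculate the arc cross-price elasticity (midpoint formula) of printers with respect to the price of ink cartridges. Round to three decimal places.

ΔQ_A = 4988 − 3121 = 1867; ΔP_B = 2.7 − 3.21 = -0.51.
Midpoints: Q̄_A = 4054.5, P̄_B = 2.96.
ε = (ΔQ_A/Q̄_A)/(ΔP_B/P̄_B) = (1867/4054.5)/(-0.51/2.96) ≈ -2.668.
ε < 0: printers and ink cartridges are complements.

-2.668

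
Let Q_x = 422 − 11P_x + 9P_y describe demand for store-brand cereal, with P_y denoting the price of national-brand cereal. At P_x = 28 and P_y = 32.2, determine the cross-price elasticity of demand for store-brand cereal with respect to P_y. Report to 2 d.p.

0.72

At P_x = 28 and P_y = 32.2: Q_x = 403.8.
∂Q_x/∂P_y = 9.
ε = (∂Q_x/∂P_y)(P_y/Q_x) = 9 × (32.2/403.8) ≈ 0.72.
Since ε > 0, store-brand cereal and national-brand cereal are substitutes.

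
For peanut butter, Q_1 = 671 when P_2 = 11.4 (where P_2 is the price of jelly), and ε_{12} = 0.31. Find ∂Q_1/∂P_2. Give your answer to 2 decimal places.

ε = (∂Q_1/∂P_2)·(P_2/Q_1) ⇒ ∂Q_1/∂P_2 = ε·Q_1/P_2 = 0.31 × 671/11.4 ≈ 18.25.

18.25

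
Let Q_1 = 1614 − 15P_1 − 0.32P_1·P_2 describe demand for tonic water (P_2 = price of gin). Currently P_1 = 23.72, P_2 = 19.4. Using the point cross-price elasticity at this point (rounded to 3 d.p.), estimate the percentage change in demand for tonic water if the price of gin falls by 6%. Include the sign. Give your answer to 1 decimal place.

0.8%

At P_1 = 23.72, P_2 = 19.4: Q_1 = 1110.946.
∂Q_1/∂P_2 = -0.32P_1 = -7.5904.
ε = (∂Q_1/∂P_2)(P_2/Q_1) = -7.5904 × 19.4/1110.946 ≈ -0.133.
%ΔQ_1 ≈ ε × %ΔP_2 = -0.133 × (-6%) = 0.8%.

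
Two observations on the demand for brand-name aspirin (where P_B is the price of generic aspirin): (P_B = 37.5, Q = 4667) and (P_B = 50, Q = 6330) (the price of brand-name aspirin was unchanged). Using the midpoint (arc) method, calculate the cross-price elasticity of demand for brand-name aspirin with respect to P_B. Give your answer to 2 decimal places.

ΔQ_A = 6330 − 4667 = 1663; ΔP_B = 50 − 37.5 = 12.5.
Midpoints: Q̄_A = 5498.5, P̄_B = 43.75.
ε = (ΔQ_A/Q̄_A)/(ΔP_B/P̄_B) = (1663/5498.5)/(12.5/43.75) ≈ 1.06.

1.06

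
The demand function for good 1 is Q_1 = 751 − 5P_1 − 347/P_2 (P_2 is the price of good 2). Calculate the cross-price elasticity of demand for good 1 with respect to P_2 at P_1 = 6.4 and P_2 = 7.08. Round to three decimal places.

At P_1 = 6.4 and P_2 = 7.08: Q_1 = 669.989.
∂Q_1/∂P_2 = 347/P_2² = 6.9225.
ε = (∂Q_1/∂P_2)(P_2/Q_1) = 6.9225 × (7.08/669.989) ≈ 0.073.

0.073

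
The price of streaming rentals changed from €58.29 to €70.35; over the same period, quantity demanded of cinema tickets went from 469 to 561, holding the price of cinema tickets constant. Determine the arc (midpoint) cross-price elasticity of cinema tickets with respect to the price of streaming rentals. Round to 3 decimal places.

0.953

ΔQ_A = 561 − 469 = 92; ΔP_B = 70.35 − 58.29 = 12.06.
Midpoints: Q̄_A = 515.0, P̄_B = 64.32.
ε = (ΔQ_A/Q̄_A)/(ΔP_B/P̄_B) = (92/515.0)/(12.06/64.32) ≈ 0.953.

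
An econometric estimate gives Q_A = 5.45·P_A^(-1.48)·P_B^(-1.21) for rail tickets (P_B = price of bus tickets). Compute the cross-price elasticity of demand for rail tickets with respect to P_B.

In a log-linear (constant-elasticity) demand function, the coefficient on the exponent of P_B is the cross-price elasticity.
ε = -1.21. Negative, so rail tickets and bus tickets are complements.

-1.21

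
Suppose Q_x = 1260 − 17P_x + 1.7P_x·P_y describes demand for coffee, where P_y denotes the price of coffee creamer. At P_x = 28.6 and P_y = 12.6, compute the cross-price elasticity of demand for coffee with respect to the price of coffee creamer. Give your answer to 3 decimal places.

At P_x = 28.6 and P_y = 12.6: Q_x = 1386.412.
∂Q_x/∂P_y = 1.7P_x = 1.7(28.6) = 48.6200.
ε = (∂Q_x/∂P_y)(P_y/Q_x) = 48.6200 × (12.6/1386.412) ≈ 0.442.
ε > 0: substitutes.

0.442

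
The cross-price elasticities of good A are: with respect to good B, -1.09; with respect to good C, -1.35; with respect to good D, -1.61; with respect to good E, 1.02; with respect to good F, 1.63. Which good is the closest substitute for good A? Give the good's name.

good F

Substitutes have ε > 0. Among the positive values, 1.63 (good F) is largest.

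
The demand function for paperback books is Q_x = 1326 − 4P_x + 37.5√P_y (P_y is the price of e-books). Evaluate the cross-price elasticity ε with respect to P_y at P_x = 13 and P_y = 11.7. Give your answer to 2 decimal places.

At P_x = 13 and P_y = 11.7: Q_x = 1402.270.
∂Q_x/∂P_y = 37.5/(2√P_y) = 37.5/(2√11.7) = 5.4816.
ε = (∂Q_x/∂P_y)(P_y/Q_x) = 5.4816 × (11.7/1402.270) ≈ 0.05.
ε > 0: substitutes.

0.05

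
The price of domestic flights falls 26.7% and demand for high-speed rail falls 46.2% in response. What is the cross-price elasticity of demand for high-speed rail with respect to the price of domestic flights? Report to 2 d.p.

1.73

ε = (%ΔQ of high-speed rail) / (%ΔP of domestic flights) = (-46.2%) / (-26.7%) ≈ 1.73.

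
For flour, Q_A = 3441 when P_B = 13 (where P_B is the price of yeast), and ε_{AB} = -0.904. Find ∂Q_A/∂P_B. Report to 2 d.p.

ε = (∂Q_A/∂P_B)·(P_B/Q_A) ⇒ ∂Q_A/∂P_B = ε·Q_A/P_B = -0.904 × 3441/13 ≈ -239.28.

-239.28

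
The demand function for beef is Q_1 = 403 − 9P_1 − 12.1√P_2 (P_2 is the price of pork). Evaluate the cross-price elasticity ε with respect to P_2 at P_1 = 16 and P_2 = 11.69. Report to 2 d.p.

-0.10

At P_1 = 16 and P_2 = 11.69: Q_1 = 217.629.
∂Q_1/∂P_2 = -12.1/(2√P_2) = -12.1/(2√11.69) = -1.7695.
ε = (∂Q_1/∂P_2)(P_2/Q_1) = -1.7695 × (11.69/217.629) ≈ -0.10.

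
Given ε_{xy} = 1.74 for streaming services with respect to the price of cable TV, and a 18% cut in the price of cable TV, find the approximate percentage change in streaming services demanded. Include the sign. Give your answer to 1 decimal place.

-31.3%

%ΔQ ≈ ε × %ΔP of cable TV = 1.74 × (-18%) = -31.3%.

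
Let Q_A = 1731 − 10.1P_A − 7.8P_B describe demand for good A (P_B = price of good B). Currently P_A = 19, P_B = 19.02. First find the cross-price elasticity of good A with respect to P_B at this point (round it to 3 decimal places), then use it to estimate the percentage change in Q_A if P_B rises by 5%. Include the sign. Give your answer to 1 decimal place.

At P_A = 19, P_B = 19.02: Q_A = 1390.744.
∂Q_A/∂P_B = -7.8.
ε = (∂Q_A/∂P_B)(P_B/Q_A) = -7.8000 × 19.02/1390.744 ≈ -0.107.
%ΔQ_A ≈ ε × %ΔP_B = -0.107 × (5%) = -0.5%.

-0.5%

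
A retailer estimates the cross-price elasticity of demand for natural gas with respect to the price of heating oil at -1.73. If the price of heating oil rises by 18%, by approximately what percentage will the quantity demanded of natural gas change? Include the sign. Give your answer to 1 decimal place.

-31.1%

%ΔQ ≈ ε × %ΔP of heating oil = -1.73 × (18%) = -31.1%.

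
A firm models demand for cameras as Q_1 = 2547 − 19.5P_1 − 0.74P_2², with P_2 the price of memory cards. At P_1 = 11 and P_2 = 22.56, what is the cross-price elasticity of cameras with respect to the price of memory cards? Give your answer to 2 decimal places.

At P_1 = 11 and P_2 = 22.56: Q_1 = 1955.874.
∂Q_1/∂P_2 = -1.48P_2 = -1.48(22.56) = -33.3888.
ε = (∂Q_1/∂P_2)(P_2/Q_1) = -33.3888 × (22.56/1955.874) ≈ -0.39.

-0.39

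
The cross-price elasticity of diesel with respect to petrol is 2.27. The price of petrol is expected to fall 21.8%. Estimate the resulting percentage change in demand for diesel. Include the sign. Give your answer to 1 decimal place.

-49.5%

%ΔQ ≈ ε × %ΔP of petrol = 2.27 × (-21.8%) = -49.5%.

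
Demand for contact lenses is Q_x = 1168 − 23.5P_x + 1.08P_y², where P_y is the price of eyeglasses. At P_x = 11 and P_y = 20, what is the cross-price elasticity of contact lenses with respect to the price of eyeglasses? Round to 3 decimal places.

At P_x = 11 and P_y = 20: Q_x = 1341.5.
∂Q_x/∂P_y = 2.16P_y = 2.16(20) = 43.2000.
ε = (∂Q_x/∂P_y)(P_y/Q_x) = 43.2000 × (20/1341.5) ≈ 0.644.

0.644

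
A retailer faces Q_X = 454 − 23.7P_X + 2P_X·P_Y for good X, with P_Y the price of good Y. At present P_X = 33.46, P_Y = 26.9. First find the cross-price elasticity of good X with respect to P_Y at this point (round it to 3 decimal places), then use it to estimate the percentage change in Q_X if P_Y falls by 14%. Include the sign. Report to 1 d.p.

-17.2%

At P_X = 33.46, P_Y = 26.9: Q_X = 1461.146.
∂Q_X/∂P_Y = 2P_X = 66.9200.
ε = (∂Q_X/∂P_Y)(P_Y/Q_X) = 66.9200 × 26.9/1461.146 ≈ 1.232.
%ΔQ_X ≈ ε × %ΔP_Y = 1.232 × (-14%) = -17.2%.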